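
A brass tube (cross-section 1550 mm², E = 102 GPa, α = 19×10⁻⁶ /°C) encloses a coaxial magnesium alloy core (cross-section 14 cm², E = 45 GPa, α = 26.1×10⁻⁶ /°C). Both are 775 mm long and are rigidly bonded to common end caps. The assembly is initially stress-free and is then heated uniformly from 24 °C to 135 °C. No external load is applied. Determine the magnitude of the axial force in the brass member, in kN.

Equilibrium of a rigid end plate with no external load gives equal and opposite internal forces ±P in the two members. Since α_{magnesium alloy} > α_{brass}, heating drives the magnesium alloy into compression and the brass into tension.
Equating the net (thermal + elastic) strains gives |α₁ − α₂|·ΔT = P·[1/(A₁E₁) + 1/(A₂E₂)].
|α₁ − α₂|·ΔT = 7.1×10⁻⁶ × 111 = 0.0007881.
1/(A₁E₁) + 1/(A₂E₂) = 1/(1550×102×10³) + 1/(1400×45×10³) = 2.22×10⁻⁸ N⁻¹.
So P = 0.0007881 / 2.22×10⁻⁸ = 35.5 kN.

P ≈ 35.5 kN (tensile in the brass)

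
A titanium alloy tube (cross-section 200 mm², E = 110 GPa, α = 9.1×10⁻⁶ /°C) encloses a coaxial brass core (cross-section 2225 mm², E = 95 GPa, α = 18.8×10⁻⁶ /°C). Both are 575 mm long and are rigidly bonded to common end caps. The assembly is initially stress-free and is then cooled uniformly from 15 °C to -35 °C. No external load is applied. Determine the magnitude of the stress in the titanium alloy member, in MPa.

σ ≈ 48.3 MPa (compressive)

The brass has the larger α, so on cooling it would change length more than the titanium alloy if both were free. The rigid plates force a common final length, so the brass is put into tension and the titanium alloy into compression, with equal and opposite forces P (no external load).
Compatibility of the two members (thermal + elastic change equal): (α₁ − α₂)ΔT = P·[1/(A₁E₁) + 1/(A₂E₂)].
|α₁ − α₂|·ΔT = 9.7×10⁻⁶ × 50 = 0.000485.
1/(A₁E₁) + 1/(A₂E₂) = 1/(200×110×10³) + 1/(2225×95×10³) = 5.019×10⁻⁸ N⁻¹.
So P = 0.000485 / 5.019×10⁻⁸ = 9.664 kN.
σ_{titanium alloy} = P/A₁ = 9664/200 = 48.32 MPa, compressive.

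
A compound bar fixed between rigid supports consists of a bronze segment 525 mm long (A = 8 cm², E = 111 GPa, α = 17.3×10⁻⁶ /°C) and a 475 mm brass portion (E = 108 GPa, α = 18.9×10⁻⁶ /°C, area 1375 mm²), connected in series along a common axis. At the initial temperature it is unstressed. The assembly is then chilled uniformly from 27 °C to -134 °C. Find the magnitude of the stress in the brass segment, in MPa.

σ ≈ 232 MPa (tensile)

Free thermal contraction of the whole bar: Σ αᵢΔT Lᵢ = 17.3×10⁻⁶×161×525 + 18.9×10⁻⁶×161×475 = 2.908 mm.
The rigid supports impose zero overall length change; the single axial force P common to all segments must satisfy P Σ Lᵢ/(AᵢEᵢ) = δ_free.
Σ Lᵢ/(AᵢEᵢ) = 525/(800×111×10³) + 475/(1375×108×10³) = 9.111×10⁻⁶ mm/N.
P = 2.908 / 9.111×10⁻⁶ = 319100 N = 319.1 kN, tensile.
σ_{brass} = P / A = 319100 / 1375 = 232.1 MPa.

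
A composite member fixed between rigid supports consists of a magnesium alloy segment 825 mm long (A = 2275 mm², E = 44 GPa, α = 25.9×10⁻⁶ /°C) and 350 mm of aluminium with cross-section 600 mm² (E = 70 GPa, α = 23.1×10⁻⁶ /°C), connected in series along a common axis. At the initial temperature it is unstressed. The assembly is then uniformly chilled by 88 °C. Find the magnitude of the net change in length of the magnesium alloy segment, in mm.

If the supports were absent, the total length change would be Σ αᵢΔT Lᵢ = 25.9×10⁻⁶×88×825 + 23.1×10⁻⁶×88×350 = 2.592 mm.
Since the ends are fixed, an axial force P builds up, equal in every segment, with P · Σ Lᵢ/(AᵢEᵢ) = δ_free.
The series flexibility is Σ Lᵢ/(AᵢEᵢ) = 825/(2275×44×10³) + 350/(600×70×10³) = 1.658×10⁻⁵ mm/N.
So P = 2.592 / 1.658×10⁻⁵ = 156.4 kN, tensile.
For the magnesium alloy segment, free thermal change = 25.9×10⁻⁶×88×825 = 1.88 mm and elastic change from P = 156400×825/(2275×44×10³) = 1.289 mm; these oppose, so the net change is 0.592 mm (segment shortens).

|ΔL| ≈ 0.592 mm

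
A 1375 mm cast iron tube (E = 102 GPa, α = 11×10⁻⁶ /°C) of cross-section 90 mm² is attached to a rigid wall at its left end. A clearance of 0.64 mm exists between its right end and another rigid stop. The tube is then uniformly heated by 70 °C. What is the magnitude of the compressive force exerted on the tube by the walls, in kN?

P ≈ 2.8 kN

Unrestrained expansion: δ_free = αΔT L = 11×10⁻⁶ × 70 × 1375 = 1.059 mm.
The gap closes (δ_free > 0.64 mm) and the wall then resists a further 1.059 − 0.64 = 0.4187 mm of expansion.
That suppressed elongation corresponds to σ = E·Δ/L = 102×10³ × 0.4187/1375 = 31.06 MPa.
Force on the wall = σA = 31.06 × 90 mm² = 2.796 kN.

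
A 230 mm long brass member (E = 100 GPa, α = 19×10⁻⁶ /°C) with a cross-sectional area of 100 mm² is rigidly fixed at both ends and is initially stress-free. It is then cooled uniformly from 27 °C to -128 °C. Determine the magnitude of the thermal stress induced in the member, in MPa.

σ ≈ 294 MPa (tensile)

With length fixed, the mechanical strain must cancel the thermal strain αΔT = 19×10⁻⁶ × 155 = 2945×10⁻⁶.
σ = EαΔT = 100×10³ × 19×10⁻⁶ × 155 = 294.5 MPa (tensile; the member is trying to contract).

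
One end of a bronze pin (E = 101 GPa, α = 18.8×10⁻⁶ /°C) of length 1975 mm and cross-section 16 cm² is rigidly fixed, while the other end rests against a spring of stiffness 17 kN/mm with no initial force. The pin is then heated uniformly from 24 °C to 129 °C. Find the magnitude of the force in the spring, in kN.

The unrestrained thermal change is αΔT L = 18.8×10⁻⁶ × 105 × 1975 = 3.899 mm.
Let P be the compressive force at the spring. The pin shortens elastically by PL/(AE) and the spring compresses by P/k; together these equal δ_free.
P [ L/(AE) + 1/k ] = δ_free → P [ 1975/(1600×101×10³) + 1/(17×10³) ] = 3.899.
P = 3.899 / 7.105×10⁻⁵ = 54880 N.

P ≈ 54.9 kN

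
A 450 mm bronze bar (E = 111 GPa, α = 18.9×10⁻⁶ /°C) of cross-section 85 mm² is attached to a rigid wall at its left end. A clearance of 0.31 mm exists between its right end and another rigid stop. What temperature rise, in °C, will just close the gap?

Contact occurs when the free expansion equals the gap: αΔT L = 0.31 mm.
So ΔT = g/(αL) = 0.31/(18.9×10⁻⁶ × 450) = 36.45 °C.

ΔT ≈ 36.4 °C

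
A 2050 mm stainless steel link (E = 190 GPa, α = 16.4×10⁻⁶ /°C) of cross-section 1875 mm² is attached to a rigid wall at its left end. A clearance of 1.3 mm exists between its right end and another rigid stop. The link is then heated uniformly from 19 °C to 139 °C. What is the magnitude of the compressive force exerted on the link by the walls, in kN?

P ≈ 475 kN

Free thermal elongation = αΔT L = 16.4×10⁻⁶ × 120 × 2050 = 4.034 mm.
This exceeds the 1.3 mm gap, so the wall pushes back. The portion of expansion that must be recovered elastically is δ_free − gap = 4.034 − 1.3 = 2.734 mm.
Compatibility: PL/(AE) = 2.734 mm, so σ = P/A = E × (2.734/2050) = 253.4 MPa.
P = σA = 253.4 × 1875 = 475.2 kN.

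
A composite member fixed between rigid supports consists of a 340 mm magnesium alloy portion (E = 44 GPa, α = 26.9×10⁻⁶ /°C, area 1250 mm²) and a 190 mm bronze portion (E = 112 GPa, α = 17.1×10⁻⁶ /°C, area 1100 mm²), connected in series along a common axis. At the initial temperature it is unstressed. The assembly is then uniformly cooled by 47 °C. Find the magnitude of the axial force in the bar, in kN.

Free thermal contraction of the whole bar: Σ αᵢΔT Lᵢ = 26.9×10⁻⁶×47×340 + 17.1×10⁻⁶×47×190 = 0.5826 mm.
The rigid supports impose zero overall length change; the single axial force P common to all segments must satisfy P Σ Lᵢ/(AᵢEᵢ) = δ_free.
Σ Lᵢ/(AᵢEᵢ) = 340/(1250×44×10³) + 190/(1100×112×10³) = 7.724×10⁻⁶ mm/N.
Hence P = δ_free / Σ(L/AE) = 0.5826/7.724×10⁻⁶ = 75.42 kN (tensile).

P ≈ 75.4 kN (tensile)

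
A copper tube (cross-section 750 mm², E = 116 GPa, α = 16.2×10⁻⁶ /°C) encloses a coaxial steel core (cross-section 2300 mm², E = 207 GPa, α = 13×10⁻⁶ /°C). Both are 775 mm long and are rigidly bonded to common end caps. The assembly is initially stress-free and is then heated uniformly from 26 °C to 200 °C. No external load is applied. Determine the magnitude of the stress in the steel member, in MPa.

The copper has the larger α, so on heating it would change length more than the steel if both were free. The rigid plates force a common final length, so the copper is put into compression and the steel into tension, with equal and opposite forces P (no external load).
Equating the net (thermal + elastic) strains gives |α₁ − α₂|·ΔT = P·[1/(A₁E₁) + 1/(A₂E₂)].
|α₁ − α₂|·ΔT = 3.2×10⁻⁶ × 174 = 0.0005568.
1/(A₁E₁) + 1/(A₂E₂) = 1/(750×116×10³) + 1/(2300×207×10³) = 1.359×10⁻⁸ N⁻¹.
P = 0.0005568 / 1.359×10⁻⁸ = 40960 N = 40.96 kN.
σ_{steel} = P/A₂ = 40960/2300 = 17.81 MPa, tensile.

σ ≈ 17.8 MPa (tensile)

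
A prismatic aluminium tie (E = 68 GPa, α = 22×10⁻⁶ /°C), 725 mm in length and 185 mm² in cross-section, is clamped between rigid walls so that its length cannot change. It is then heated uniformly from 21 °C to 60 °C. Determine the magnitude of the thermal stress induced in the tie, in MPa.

σ ≈ 58.3 MPa (compressive)

The supports are rigid, so the total axial strain is zero. The restrained thermal strain is ε = αΔT = 22×10⁻⁶ × 39 = 858×10⁻⁶.
The stress required to suppress this strain is σ = Eε = 68×10³ × 858×10⁻⁶ = 58.34 MPa, compressive since the tie is trying to expand.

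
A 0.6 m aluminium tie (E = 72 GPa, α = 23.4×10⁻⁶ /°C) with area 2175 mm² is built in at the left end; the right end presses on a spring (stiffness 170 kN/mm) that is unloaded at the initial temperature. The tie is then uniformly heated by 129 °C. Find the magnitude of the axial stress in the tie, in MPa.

The unrestrained thermal change is αΔT L = 23.4×10⁻⁶ × 129 × 600 = 1.811 mm.
With a force P in the spring, the elastic change of the tie is PL/(AE) and that of the spring is P/k; compatibility requires their sum to equal δ_free.
P [ L/(AE) + 1/k ] = δ_free → P [ 600/(2175×72×10³) + 1/(170×10³) ] = 1.811.
P = 1.811 / 9.714×10⁻⁶ = 186500 N.
σ = P/A = 186500/2175 = 85.73 MPa.

σ ≈ 85.7 MPa (compressive)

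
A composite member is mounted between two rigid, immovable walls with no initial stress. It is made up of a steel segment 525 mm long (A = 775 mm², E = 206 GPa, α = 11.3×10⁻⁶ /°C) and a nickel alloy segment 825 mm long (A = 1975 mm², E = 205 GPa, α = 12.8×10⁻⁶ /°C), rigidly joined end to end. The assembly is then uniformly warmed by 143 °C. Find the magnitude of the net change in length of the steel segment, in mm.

|ΔL| ≈ 0.608 mm

Free thermal expansion of the whole bar: Σ αᵢΔT Lᵢ = 11.3×10⁻⁶×143×525 + 12.8×10⁻⁶×143×825 = 2.358 mm.
The walls prevent any net length change, so an axial force P (same in every segment) develops. Compatibility: P · Σ Lᵢ/(AᵢEᵢ) = δ_free.
Σ Lᵢ/(AᵢEᵢ) = 525/(775×206×10³) + 825/(1975×205×10³) = 5.326×10⁻⁶ mm/N.
Hence P = δ_free / Σ(L/AE) = 2.358/5.326×10⁻⁶ = 442.8 kN (compressive).
For the steel segment, free thermal change = 11.3×10⁻⁶×143×525 = 0.8483 mm and elastic change from P = 442800×525/(775×206×10³) = 1.456 mm; these oppose, so the net change is 0.608 mm (segment shortens).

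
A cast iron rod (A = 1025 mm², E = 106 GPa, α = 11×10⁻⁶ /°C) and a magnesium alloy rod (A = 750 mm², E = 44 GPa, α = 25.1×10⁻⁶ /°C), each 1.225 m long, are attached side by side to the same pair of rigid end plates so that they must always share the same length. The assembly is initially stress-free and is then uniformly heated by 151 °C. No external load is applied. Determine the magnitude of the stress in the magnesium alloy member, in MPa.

The magnesium alloy has the larger α, so on heating it would change length more than the cast iron if both were free. The rigid plates force a common final length, so the magnesium alloy is put into compression and the cast iron into tension, with equal and opposite forces P (no external load).
Compatibility of the two members (thermal + elastic change equal): (α₁ − α₂)ΔT = P·[1/(A₁E₁) + 1/(A₂E₂)].
|α₁ − α₂|·ΔT = 14.1×10⁻⁶ × 151 = 0.002129.
1/(A₁E₁) + 1/(A₂E₂) = 1/(1025×106×10³) + 1/(750×44×10³) = 3.951×10⁻⁸ N⁻¹.
So P = 0.002129 / 3.951×10⁻⁸ = 53.89 kN.
σ_{magnesium alloy} = P/A₂ = 53890/750 = 71.86 MPa, compressive.

σ ≈ 71.9 MPa (compressive)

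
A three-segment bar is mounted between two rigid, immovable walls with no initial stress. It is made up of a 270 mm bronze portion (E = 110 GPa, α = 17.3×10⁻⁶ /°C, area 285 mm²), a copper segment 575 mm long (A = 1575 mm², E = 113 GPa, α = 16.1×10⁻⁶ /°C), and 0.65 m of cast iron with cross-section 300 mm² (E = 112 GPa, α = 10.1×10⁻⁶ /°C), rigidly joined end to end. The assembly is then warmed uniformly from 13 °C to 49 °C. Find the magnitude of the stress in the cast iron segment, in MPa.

σ ≈ 78.9 MPa (compressive)

With the walls removed the bar would change length by δ_free = Σ αᵢΔT Lᵢ = 17.3×10⁻⁶×36×270 + 16.1×10⁻⁶×36×575 + 10.1×10⁻⁶×36×650 = 0.7378 mm.
Since the ends are fixed, an axial force P builds up, equal in every segment, with P · Σ Lᵢ/(AᵢEᵢ) = δ_free.
Σ Lᵢ/(AᵢEᵢ) = 270/(285×110×10³) + 575/(1575×113×10³) + 650/(300×112×10³) = 3.119×10⁻⁵ mm/N.
P = 0.7378 / 3.119×10⁻⁵ = 23660 N = 23.66 kN, compressive.
σ_{cast iron} = P / A = 23660 / 300 = 78.85 MPa.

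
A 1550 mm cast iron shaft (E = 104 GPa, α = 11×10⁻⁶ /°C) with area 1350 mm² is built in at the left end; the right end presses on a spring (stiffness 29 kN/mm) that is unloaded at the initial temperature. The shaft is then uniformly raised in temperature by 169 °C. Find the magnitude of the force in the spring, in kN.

P ≈ 63.3 kN

If the spring were absent the shaft would lengthen by αΔT L = 11×10⁻⁶ × 169 × 1550 = 2.881 mm.
Let P be the compressive force at the spring. The shaft shortens elastically by PL/(AE) and the spring compresses by P/k; together these equal δ_free.
So P = δ_free / [L/(AE) + 1/k] = 2.881 / [ 1550/(1350×104×10³) + 1/(29×10³) ].
P = 2.881 / 4.552×10⁻⁵ = 63300 N.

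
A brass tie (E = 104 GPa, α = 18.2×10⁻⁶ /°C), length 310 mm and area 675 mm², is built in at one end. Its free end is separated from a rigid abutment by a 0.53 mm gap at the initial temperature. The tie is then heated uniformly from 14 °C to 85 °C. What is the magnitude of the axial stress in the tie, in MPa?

σ ≈ 0 MPa

If the wall were absent the tie would grow by αΔT L = 18.2×10⁻⁶ × 71 × 310 = 0.4006 mm.
Since δ_free = 0.401 mm is less than the 0.53 mm gap, the tie never touches the wall. No axial force develops.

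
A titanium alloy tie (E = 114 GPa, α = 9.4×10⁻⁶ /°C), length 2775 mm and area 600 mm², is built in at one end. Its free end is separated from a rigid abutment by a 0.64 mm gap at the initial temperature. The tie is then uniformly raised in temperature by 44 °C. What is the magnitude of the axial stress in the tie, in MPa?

σ ≈ 20.9 MPa (compressive)

If the wall were absent the tie would grow by αΔT L = 9.4×10⁻⁶ × 44 × 2775 = 1.148 mm.
The gap closes (δ_free > 0.64 mm) and the wall then resists a further 1.148 − 0.64 = 0.5077 mm of expansion.
So σ = E(δ_free − g)/L = 114×10³ × 0.5077/2775 = 20.86 MPa.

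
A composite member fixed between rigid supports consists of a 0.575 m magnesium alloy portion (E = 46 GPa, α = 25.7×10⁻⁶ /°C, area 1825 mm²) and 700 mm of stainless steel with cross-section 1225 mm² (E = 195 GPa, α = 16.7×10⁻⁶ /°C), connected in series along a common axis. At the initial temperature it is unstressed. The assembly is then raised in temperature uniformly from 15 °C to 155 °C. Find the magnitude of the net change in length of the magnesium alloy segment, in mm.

|ΔL| ≈ 0.526 mm

Free thermal expansion of the whole bar: Σ αᵢΔT Lᵢ = 25.7×10⁻⁶×140×575 + 16.7×10⁻⁶×140×700 = 3.705 mm.
The rigid supports impose zero overall length change; the single axial force P common to all segments must satisfy P Σ Lᵢ/(AᵢEᵢ) = δ_free.
Σ Lᵢ/(AᵢEᵢ) = 575/(1825×46×10³) + 700/(1225×195×10³) = 9.78×10⁻⁶ mm/N.
Hence P = δ_free / Σ(L/AE) = 3.705/9.78×10⁻⁶ = 378.9 kN (compressive).
For the magnesium alloy segment, free thermal change = 25.7×10⁻⁶×140×575 = 2.069 mm and elastic change from P = 378900×575/(1825×46×10³) = 2.595 mm; these oppose, so the net change is 0.526 mm (segment shortens).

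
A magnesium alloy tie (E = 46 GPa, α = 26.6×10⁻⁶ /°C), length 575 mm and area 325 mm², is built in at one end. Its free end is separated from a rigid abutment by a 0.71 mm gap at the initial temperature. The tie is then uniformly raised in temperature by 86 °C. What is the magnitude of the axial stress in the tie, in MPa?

σ ≈ 48.4 MPa (compressive)

Free thermal elongation = αΔT L = 26.6×10⁻⁶ × 86 × 575 = 1.315 mm.
After closing the 0.71 mm clearance, 1.315 − 0.71 = 0.6054 mm of expansion remains to be suppressed by the wall.
So σ = E(δ_free − g)/L = 46×10³ × 0.6054/575 = 48.43 MPa.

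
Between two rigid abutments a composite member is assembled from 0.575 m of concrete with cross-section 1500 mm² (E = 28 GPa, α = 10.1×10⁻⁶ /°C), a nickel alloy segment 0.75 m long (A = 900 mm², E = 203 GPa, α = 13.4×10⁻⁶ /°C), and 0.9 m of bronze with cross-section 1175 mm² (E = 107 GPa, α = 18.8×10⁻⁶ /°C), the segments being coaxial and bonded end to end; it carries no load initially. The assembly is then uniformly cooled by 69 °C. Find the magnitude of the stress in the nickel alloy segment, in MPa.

σ ≈ 101 MPa (tensile)

Free thermal contraction of the whole bar: Σ αᵢΔT Lᵢ = 10.1×10⁻⁶×69×575 + 13.4×10⁻⁶×69×750 + 18.8×10⁻⁶×69×900 = 2.262 mm.
The rigid supports impose zero overall length change; the single axial force P common to all segments must satisfy P Σ Lᵢ/(AᵢEᵢ) = δ_free.
Σ Lᵢ/(AᵢEᵢ) = 575/(1500×28×10³) + 750/(900×203×10³) + 900/(1175×107×10³) = 2.495×10⁻⁵ mm/N.
Hence P = δ_free / Σ(L/AE) = 2.262/2.495×10⁻⁵ = 90.63 kN (tensile).
σ_{nickel alloy} = P / A = 90630 / 900 = 100.7 MPa.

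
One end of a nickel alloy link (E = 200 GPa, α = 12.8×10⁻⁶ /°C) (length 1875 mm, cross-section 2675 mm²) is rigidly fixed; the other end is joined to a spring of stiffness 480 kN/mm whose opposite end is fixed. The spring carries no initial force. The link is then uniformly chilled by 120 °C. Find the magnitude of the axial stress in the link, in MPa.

The unrestrained thermal change is αΔT L = 12.8×10⁻⁶ × 120 × 1875 = 2.88 mm.
With a force P in the spring, the elastic change of the link is PL/(AE) and that of the spring is P/k; compatibility requires their sum to equal δ_free.
So P = δ_free / [L/(AE) + 1/k] = 2.88 / [ 1875/(2675×200×10³) + 1/(480×10³) ].
P = 2.88 / 5.588×10⁻⁶ = 515400 N.
σ = P/A = 515400/2675 = 192.7 MPa.

σ ≈ 193 MPa (tensile)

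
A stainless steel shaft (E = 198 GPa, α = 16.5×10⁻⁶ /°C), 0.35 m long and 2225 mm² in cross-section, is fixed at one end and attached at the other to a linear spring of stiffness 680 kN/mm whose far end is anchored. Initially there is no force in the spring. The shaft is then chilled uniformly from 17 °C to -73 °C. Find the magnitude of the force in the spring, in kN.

P ≈ 229 kN

If the spring were absent the shaft would shorten by αΔT L = 16.5×10⁻⁶ × 90 × 350 = 0.5197 mm.
Let P be the tensile force in the spring. The shaft extends elastically by PL/(AE) and the spring stretches by P/k; together these equal δ_free.
So P = δ_free / [L/(AE) + 1/k] = 0.5197 / [ 350/(2225×198×10³) + 1/(680×10³) ].
P = 0.5197 / 2.265×10⁻⁶ = 229500 N.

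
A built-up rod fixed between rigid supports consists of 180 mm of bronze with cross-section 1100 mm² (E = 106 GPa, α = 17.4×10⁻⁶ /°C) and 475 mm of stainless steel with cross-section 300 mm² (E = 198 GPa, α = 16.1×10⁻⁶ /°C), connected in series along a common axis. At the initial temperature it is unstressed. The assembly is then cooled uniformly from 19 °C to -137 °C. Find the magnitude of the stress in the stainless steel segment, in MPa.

σ ≈ 588 MPa (tensile)

If the supports were absent, the total length change would be Σ αᵢΔT Lᵢ = 17.4×10⁻⁶×156×180 + 16.1×10⁻⁶×156×475 = 1.682 mm.
The walls prevent any net length change, so an axial force P (same in every segment) develops. Compatibility: P · Σ Lᵢ/(AᵢEᵢ) = δ_free.
The series flexibility is Σ Lᵢ/(AᵢEᵢ) = 180/(1100×106×10³) + 475/(300×198×10³) = 9.54×10⁻⁶ mm/N.
Hence P = δ_free / Σ(L/AE) = 1.682/9.54×10⁻⁶ = 176.3 kN (tensile).
σ_{stainless steel} = P / A = 176300 / 300 = 587.5 MPa.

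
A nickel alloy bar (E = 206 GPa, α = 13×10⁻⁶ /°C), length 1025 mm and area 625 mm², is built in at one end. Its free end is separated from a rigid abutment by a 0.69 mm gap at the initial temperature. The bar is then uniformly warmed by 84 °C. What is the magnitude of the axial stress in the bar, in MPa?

σ ≈ 86.3 MPa (compressive)

Free thermal elongation = αΔT L = 13×10⁻⁶ × 84 × 1025 = 1.119 mm.
After closing the 0.69 mm clearance, 1.119 − 0.69 = 0.4293 mm of expansion remains to be suppressed by the wall.
That suppressed elongation corresponds to σ = E·Δ/L = 206×10³ × 0.4293/1025 = 86.28 MPa.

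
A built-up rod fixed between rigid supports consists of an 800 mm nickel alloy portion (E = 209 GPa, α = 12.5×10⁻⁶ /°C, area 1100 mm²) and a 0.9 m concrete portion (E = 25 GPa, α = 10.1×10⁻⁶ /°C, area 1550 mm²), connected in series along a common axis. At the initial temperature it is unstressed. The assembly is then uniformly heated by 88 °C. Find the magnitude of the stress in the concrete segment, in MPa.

If the supports were absent, the total length change would be Σ αᵢΔT Lᵢ = 12.5×10⁻⁶×88×800 + 10.1×10⁻⁶×88×900 = 1.68 mm.
The rigid supports impose zero overall length change; the single axial force P common to all segments must satisfy P Σ Lᵢ/(AᵢEᵢ) = δ_free.
Σ Lᵢ/(AᵢEᵢ) = 800/(1100×209×10³) + 900/(1550×25×10³) = 2.671×10⁻⁵ mm/N.
So P = 1.68 / 2.671×10⁻⁵ = 62.91 kN, compressive.
σ_{concrete} = P / A = 62910 / 1550 = 40.58 MPa.

σ ≈ 40.6 MPa (compressive)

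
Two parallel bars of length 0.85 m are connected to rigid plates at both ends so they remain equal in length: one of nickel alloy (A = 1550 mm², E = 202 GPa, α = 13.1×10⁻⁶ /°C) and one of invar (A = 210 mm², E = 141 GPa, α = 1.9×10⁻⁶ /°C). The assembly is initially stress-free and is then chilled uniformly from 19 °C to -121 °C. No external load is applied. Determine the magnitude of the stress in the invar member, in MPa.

The nickel alloy has the larger α, so on cooling it would change length more than the invar if both were free. The rigid plates force a common final length, so the nickel alloy is put into tension and the invar into compression, with equal and opposite forces P (no external load).
Setting the final lengths equal and cancelling L: (α₁ − α₂)ΔT = P/(A₁E₁) + P/(A₂E₂).
|α₁ − α₂|·ΔT = 11.2×10⁻⁶ × 140 = 0.001568.
1/(A₁E₁) + 1/(A₂E₂) = 1/(1550×202×10³) + 1/(210×141×10³) = 3.697×10⁻⁸ N⁻¹.
So P = 0.001568 / 3.697×10⁻⁸ = 42.42 kN.
σ_{invar} = P/A₂ = 42420/210 = 202 MPa, compressive.

σ ≈ 202 MPa (compressive)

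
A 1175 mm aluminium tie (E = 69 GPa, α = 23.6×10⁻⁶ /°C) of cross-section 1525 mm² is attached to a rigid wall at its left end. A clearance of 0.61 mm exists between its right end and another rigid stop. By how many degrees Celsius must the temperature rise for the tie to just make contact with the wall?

ΔT ≈ 22 °C

Contact occurs when the free expansion equals the gap: αΔT L = 0.61 mm.
So ΔT = g/(αL) = 0.61/(23.6×10⁻⁶ × 1175) = 22 °C.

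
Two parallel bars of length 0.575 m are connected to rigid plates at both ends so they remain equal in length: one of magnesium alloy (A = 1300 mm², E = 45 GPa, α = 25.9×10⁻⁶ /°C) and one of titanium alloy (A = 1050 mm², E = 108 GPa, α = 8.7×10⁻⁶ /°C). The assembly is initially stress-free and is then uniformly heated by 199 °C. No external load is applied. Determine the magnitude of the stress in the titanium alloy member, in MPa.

σ ≈ 126 MPa (tensile)

Equilibrium of a rigid end plate with no external load gives equal and opposite internal forces ±P in the two members. Since α_{magnesium alloy} > α_{titanium alloy}, heating drives the magnesium alloy into compression and the titanium alloy into tension.
Setting the final lengths equal and cancelling L: (α₁ − α₂)ΔT = P/(A₁E₁) + P/(A₂E₂).
|α₁ − α₂|·ΔT = 17.2×10⁻⁶ × 199 = 0.003423.
1/(A₁E₁) + 1/(A₂E₂) = 1/(1300×45×10³) + 1/(1050×108×10³) = 2.591×10⁻⁸ N⁻¹.
So P = 0.003423 / 2.591×10⁻⁸ = 132.1 kN.
σ_{titanium alloy} = P/A₂ = 132100/1050 = 125.8 MPa, tensile.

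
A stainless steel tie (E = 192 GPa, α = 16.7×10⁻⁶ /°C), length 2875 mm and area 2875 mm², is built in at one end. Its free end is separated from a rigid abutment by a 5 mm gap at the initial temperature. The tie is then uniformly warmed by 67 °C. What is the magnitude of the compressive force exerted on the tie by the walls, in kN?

Free thermal elongation = αΔT L = 16.7×10⁻⁶ × 67 × 2875 = 3.217 mm.
This is smaller than the 5 mm clearance, so the tie expands freely without reaching the stop — the stress is zero.

P ≈ 0 kN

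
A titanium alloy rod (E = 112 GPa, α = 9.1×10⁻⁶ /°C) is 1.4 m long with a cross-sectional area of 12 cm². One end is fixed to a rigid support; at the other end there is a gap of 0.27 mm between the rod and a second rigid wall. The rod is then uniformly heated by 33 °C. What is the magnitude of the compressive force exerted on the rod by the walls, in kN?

If the wall were absent the rod would grow by αΔT L = 9.1×10⁻⁶ × 33 × 1400 = 0.4204 mm.
After closing the 0.27 mm clearance, 0.4204 − 0.27 = 0.1504 mm of expansion remains to be suppressed by the wall.
So σ = E(δ_free − g)/L = 112×10³ × 0.1504/1400 = 12.03 MPa.
P = σA = 12.03 × 1200 = 14.44 kN.

P ≈ 14.4 kN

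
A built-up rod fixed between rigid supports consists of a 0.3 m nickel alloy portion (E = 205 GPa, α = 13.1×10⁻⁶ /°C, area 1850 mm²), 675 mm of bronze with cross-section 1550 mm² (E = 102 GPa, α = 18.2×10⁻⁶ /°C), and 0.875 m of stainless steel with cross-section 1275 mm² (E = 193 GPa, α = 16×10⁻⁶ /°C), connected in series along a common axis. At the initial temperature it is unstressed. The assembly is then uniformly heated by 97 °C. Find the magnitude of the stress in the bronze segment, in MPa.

σ ≈ 219 MPa (compressive)

If the supports were absent, the total length change would be Σ αᵢΔT Lᵢ = 13.1×10⁻⁶×97×300 + 18.2×10⁻⁶×97×675 + 16×10⁻⁶×97×875 = 2.931 mm.
Since the ends are fixed, an axial force P builds up, equal in every segment, with P · Σ Lᵢ/(AᵢEᵢ) = δ_free.
The series flexibility is Σ Lᵢ/(AᵢEᵢ) = 300/(1850×205×10³) + 675/(1550×102×10³) + 875/(1275×193×10³) = 8.616×10⁻⁶ mm/N.
Hence P = δ_free / Σ(L/AE) = 2.931/8.616×10⁻⁶ = 340.2 kN (compressive).
σ_{bronze} = P / A = 340200 / 1550 = 219.5 MPa.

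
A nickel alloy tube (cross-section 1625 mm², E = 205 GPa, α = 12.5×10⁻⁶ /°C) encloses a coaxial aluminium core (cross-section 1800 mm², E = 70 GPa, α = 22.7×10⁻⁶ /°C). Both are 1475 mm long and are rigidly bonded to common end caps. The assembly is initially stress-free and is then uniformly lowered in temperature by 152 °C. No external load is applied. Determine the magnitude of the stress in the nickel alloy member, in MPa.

Both members must finish at the same length. With the larger α, the aluminium tends to over-contract; the plates restrain it, putting the aluminium in tension and the nickel alloy in compression. With no external load the two internal forces are equal and opposite, magnitude P.
Compatibility of the two members (thermal + elastic change equal): (α₁ − α₂)ΔT = P·[1/(A₁E₁) + 1/(A₂E₂)].
|α₁ − α₂|·ΔT = 10.2×10⁻⁶ × 152 = 0.00155.
1/(A₁E₁) + 1/(A₂E₂) = 1/(1625×205×10³) + 1/(1800×70×10³) = 1.094×10⁻⁸ N⁻¹.
So P = 0.00155 / 1.094×10⁻⁸ = 141.7 kN.
σ_{nickel alloy} = P/A₁ = 141700/1625 = 87.22 MPa, compressive.

σ ≈ 87.2 MPa (compressive)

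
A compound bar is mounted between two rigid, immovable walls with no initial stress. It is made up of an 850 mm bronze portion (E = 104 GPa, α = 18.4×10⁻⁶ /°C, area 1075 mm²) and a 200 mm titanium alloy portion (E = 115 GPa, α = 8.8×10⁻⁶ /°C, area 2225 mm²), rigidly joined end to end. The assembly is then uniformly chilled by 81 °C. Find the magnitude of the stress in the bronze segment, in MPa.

Free thermal contraction of the whole bar: Σ αᵢΔT Lᵢ = 18.4×10⁻⁶×81×850 + 8.8×10⁻⁶×81×200 = 1.409 mm.
Since the ends are fixed, an axial force P builds up, equal in every segment, with P · Σ Lᵢ/(AᵢEᵢ) = δ_free.
The series flexibility is Σ Lᵢ/(AᵢEᵢ) = 850/(1075×104×10³) + 200/(2225×115×10³) = 8.384×10⁻⁶ mm/N.
So P = 1.409 / 8.384×10⁻⁶ = 168.1 kN, tensile.
σ_{bronze} = P / A = 168100 / 1075 = 156.4 MPa.

σ ≈ 156 MPa (tensile)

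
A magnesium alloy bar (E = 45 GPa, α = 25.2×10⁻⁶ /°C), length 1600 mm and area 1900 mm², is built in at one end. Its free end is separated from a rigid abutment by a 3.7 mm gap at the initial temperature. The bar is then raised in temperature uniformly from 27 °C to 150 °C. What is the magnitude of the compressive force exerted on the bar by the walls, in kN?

Unrestrained expansion: δ_free = αΔT L = 25.2×10⁻⁶ × 123 × 1600 = 4.959 mm.
The gap closes (δ_free > 3.7 mm) and the wall then resists a further 4.959 − 3.7 = 1.259 mm of expansion.
Compatibility: PL/(AE) = 1.259 mm, so σ = P/A = E × (1.259/1600) = 35.42 MPa.
P = σA = 35.42 × 1900 = 67.3 kN.

P ≈ 67.3 kN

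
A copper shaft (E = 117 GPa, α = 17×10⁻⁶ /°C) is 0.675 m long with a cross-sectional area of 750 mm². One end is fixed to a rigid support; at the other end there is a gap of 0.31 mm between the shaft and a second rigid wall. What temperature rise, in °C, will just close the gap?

ΔT ≈ 27 °C

The gap closes when αΔT L = 0.31 mm, since the shaft is still unstressed at that instant.
So ΔT = g/(αL) = 0.31/(17×10⁻⁶ × 675) = 27.02 °C.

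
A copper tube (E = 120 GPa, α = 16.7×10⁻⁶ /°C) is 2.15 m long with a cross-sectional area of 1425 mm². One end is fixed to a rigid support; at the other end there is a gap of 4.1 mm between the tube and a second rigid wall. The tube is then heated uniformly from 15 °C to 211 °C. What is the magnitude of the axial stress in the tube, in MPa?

Unrestrained expansion: δ_free = αΔT L = 16.7×10⁻⁶ × 196 × 2150 = 7.037 mm.
The gap closes (δ_free > 4.1 mm) and the wall then resists a further 7.037 − 4.1 = 2.937 mm of expansion.
That suppressed elongation corresponds to σ = E·Δ/L = 120×10³ × 2.937/2150 = 163.9 MPa.

σ ≈ 164 MPa (compressive)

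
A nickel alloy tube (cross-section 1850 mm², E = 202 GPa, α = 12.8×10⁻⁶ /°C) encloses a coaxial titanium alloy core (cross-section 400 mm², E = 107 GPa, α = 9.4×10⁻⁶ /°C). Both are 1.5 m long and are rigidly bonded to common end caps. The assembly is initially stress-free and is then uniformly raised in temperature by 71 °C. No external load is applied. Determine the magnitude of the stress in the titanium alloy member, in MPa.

σ ≈ 23.2 MPa (tensile)

Both members must finish at the same length. With the larger α, the nickel alloy tends to over-expand; the plates restrain it, putting the nickel alloy in compression and the titanium alloy in tension. With no external load the two internal forces are equal and opposite, magnitude P.
Equating the net (thermal + elastic) strains gives |α₁ − α₂|·ΔT = P·[1/(A₁E₁) + 1/(A₂E₂)].
|α₁ − α₂|·ΔT = 3.4×10⁻⁶ × 71 = 0.0002414.
1/(A₁E₁) + 1/(A₂E₂) = 1/(1850×202×10³) + 1/(400×107×10³) = 2.604×10⁻⁸ N⁻¹.
P = 0.0002414 / 2.604×10⁻⁸ = 9270 N = 9.27 kN.
σ_{titanium alloy} = P/A₂ = 9270/400 = 23.18 MPa, tensile.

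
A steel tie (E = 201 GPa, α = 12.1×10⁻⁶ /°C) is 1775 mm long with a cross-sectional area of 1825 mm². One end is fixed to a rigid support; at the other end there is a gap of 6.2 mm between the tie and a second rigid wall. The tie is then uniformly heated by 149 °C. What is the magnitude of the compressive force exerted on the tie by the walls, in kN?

P ≈ 0 kN

If the wall were absent the tie would grow by αΔT L = 12.1×10⁻⁶ × 149 × 1775 = 3.2 mm.
This is smaller than the 6.2 mm clearance, so the tie expands freely without reaching the stop — the stress is zero.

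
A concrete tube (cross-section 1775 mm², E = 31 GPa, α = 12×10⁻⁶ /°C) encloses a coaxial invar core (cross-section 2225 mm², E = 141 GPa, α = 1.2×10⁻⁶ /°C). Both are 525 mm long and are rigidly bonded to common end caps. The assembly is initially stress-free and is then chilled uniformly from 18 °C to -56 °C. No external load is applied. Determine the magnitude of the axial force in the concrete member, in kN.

P ≈ 37.4 kN (tensile in the concrete)

Equilibrium of a rigid end plate with no external load gives equal and opposite internal forces ±P in the two members. Since α_{concrete} > α_{invar}, cooling drives the concrete into tension and the invar into compression.
Setting the final lengths equal and cancelling L: (α₁ − α₂)ΔT = P/(A₁E₁) + P/(A₂E₂).
|α₁ − α₂|·ΔT = 10.8×10⁻⁶ × 74 = 0.0007992.
1/(A₁E₁) + 1/(A₂E₂) = 1/(1775×31×10³) + 1/(2225×141×10³) = 2.136×10⁻⁸ N⁻¹.
P = 0.0007992 / 2.136×10⁻⁸ = 37410 N = 37.41 kN.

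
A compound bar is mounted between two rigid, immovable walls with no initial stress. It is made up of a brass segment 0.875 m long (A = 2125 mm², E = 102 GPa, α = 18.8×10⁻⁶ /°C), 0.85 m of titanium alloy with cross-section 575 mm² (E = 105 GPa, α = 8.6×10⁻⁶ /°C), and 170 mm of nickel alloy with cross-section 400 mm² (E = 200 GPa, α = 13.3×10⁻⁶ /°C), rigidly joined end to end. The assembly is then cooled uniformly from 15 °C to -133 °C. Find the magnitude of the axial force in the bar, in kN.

If the supports were absent, the total length change would be Σ αᵢΔT Lᵢ = 18.8×10⁻⁶×148×875 + 8.6×10⁻⁶×148×850 + 13.3×10⁻⁶×148×170 = 3.851 mm.
Since the ends are fixed, an axial force P builds up, equal in every segment, with P · Σ Lᵢ/(AᵢEᵢ) = δ_free.
Σ Lᵢ/(AᵢEᵢ) = 875/(2125×102×10³) + 850/(575×105×10³) + 170/(400×200×10³) = 2.024×10⁻⁵ mm/N.
Hence P = δ_free / Σ(L/AE) = 3.851/2.024×10⁻⁵ = 190.3 kN (tensile).

P ≈ 190 kN (tensile)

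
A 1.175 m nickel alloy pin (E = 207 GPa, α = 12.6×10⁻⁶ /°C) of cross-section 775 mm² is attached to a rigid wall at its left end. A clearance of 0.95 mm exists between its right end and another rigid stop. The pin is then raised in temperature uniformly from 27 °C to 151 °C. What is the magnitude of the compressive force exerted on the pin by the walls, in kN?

P ≈ 121 kN

If the wall were absent the pin would grow by αΔT L = 12.6×10⁻⁶ × 124 × 1175 = 1.836 mm.
This exceeds the 0.95 mm gap, so the wall pushes back. The portion of expansion that must be recovered elastically is δ_free − gap = 1.836 − 0.95 = 0.8858 mm.
Compatibility: PL/(AE) = 0.8858 mm, so σ = P/A = E × (0.8858/1175) = 156.1 MPa.
Force on the wall = σA = 156.1 × 775 mm² = 120.9 kN.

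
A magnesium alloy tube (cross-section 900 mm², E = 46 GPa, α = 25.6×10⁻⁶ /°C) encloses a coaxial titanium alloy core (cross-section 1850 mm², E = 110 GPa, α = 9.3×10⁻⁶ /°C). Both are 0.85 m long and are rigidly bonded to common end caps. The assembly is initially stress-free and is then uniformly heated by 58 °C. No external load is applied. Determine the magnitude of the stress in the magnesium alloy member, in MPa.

Both members must finish at the same length. With the larger α, the magnesium alloy tends to over-expand; the plates restrain it, putting the magnesium alloy in compression and the titanium alloy in tension. With no external load the two internal forces are equal and opposite, magnitude P.
Equating the net (thermal + elastic) strains gives |α₁ − α₂|·ΔT = P·[1/(A₁E₁) + 1/(A₂E₂)].
|α₁ − α₂|·ΔT = 16.3×10⁻⁶ × 58 = 0.0009454.
1/(A₁E₁) + 1/(A₂E₂) = 1/(900×46×10³) + 1/(1850×110×10³) = 2.907×10⁻⁸ N⁻¹.
So P = 0.0009454 / 2.907×10⁻⁸ = 32.52 kN.
σ_{magnesium alloy} = P/A₁ = 32520/900 = 36.14 MPa, compressive.

σ ≈ 36.1 MPa (compressive)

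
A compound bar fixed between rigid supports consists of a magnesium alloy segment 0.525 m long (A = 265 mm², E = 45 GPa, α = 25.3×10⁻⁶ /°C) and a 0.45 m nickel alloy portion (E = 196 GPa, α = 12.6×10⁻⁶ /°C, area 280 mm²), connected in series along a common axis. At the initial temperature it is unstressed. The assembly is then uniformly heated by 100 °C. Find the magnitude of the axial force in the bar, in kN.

P ≈ 36.3 kN (compressive)

If the supports were absent, the total length change would be Σ αᵢΔT Lᵢ = 25.3×10⁻⁶×100×525 + 12.6×10⁻⁶×100×450 = 1.895 mm.
The walls prevent any net length change, so an axial force P (same in every segment) develops. Compatibility: P · Σ Lᵢ/(AᵢEᵢ) = δ_free.
Σ Lᵢ/(AᵢEᵢ) = 525/(265×45×10³) + 450/(280×196×10³) = 5.222×10⁻⁵ mm/N.
So P = 1.895 / 5.222×10⁻⁵ = 36.29 kN, compressive.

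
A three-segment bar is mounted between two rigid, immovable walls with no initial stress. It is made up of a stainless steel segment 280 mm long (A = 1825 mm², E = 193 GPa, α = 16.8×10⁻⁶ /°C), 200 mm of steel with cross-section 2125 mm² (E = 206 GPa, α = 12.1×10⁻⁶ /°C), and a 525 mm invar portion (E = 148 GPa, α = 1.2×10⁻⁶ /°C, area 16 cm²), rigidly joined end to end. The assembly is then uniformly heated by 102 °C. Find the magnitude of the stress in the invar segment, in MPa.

Free thermal expansion of the whole bar: Σ αᵢΔT Lᵢ = 16.8×10⁻⁶×102×280 + 12.1×10⁻⁶×102×200 + 1.2×10⁻⁶×102×525 = 0.7909 mm.
The walls prevent any net length change, so an axial force P (same in every segment) develops. Compatibility: P · Σ Lᵢ/(AᵢEᵢ) = δ_free.
The series flexibility is Σ Lᵢ/(AᵢEᵢ) = 280/(1825×193×10³) + 200/(2125×206×10³) + 525/(1600×148×10³) = 3.469×10⁻⁶ mm/N.
P = 0.7909 / 3.469×10⁻⁶ = 228000 N = 228 kN, compressive.
σ_{invar} = P / A = 228000 / 1600 = 142.5 MPa.

σ ≈ 143 MPa (compressive)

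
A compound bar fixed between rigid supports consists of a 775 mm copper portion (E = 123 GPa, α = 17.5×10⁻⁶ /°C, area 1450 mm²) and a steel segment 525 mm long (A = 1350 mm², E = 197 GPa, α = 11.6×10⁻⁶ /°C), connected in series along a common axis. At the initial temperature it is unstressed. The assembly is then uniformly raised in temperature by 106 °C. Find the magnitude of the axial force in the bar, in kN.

With the walls removed the bar would change length by δ_free = Σ αᵢΔT Lᵢ = 17.5×10⁻⁶×106×775 + 11.6×10⁻⁶×106×525 = 2.083 mm.
The rigid supports impose zero overall length change; the single axial force P common to all segments must satisfy P Σ Lᵢ/(AᵢEᵢ) = δ_free.
The series flexibility is Σ Lᵢ/(AᵢEᵢ) = 775/(1450×123×10³) + 525/(1350×197×10³) = 6.319×10⁻⁶ mm/N.
Hence P = δ_free / Σ(L/AE) = 2.083/6.319×10⁻⁶ = 329.6 kN (compressive).

P ≈ 330 kN (compressive)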